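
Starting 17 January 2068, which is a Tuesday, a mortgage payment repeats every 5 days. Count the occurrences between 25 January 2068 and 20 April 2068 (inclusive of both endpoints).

17

Occurrences land 5·i days after 17 January 2068 for i = 0, 1, 2, …
25 January 2068 is 8 days after the start; 8 ÷ 5 = 1 remainder 3; since the remainder is 3, round up to i = 2. First occurrence in the window: #3 on 27 January 2068 (2×5 = 10 days in).
20 April 2068 is 94 days after the start; 94 ÷ 5 = 18 remainder 4. Last occurrence in the window: #19 on 16 April 2068.
Occurrences #3 through #19: 17 in total.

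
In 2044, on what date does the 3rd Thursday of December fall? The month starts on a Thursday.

15 December 2044

December 2044 begins on a Thursday, so the first Thursday is December 1.
The 3rd Thursday is 2 weeks later: 1 + 14 = 15.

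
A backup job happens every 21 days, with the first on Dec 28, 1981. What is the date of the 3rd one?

Feb 8, 1982

The 3rd occurrence is 2 intervals after the first: 2 × 21 = 42 days after Dec 28, 1981.
Dec has 31 days — 3 days to the end of Dec leaves 39.
Jan has 31 days (8 left).
8 days into Feb → Feb 8, 1982.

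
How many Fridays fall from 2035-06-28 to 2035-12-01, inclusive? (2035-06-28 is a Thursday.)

2035-06-28 is a Thursday; the first Friday on or after it is 2035-06-29 (1 day later).
From 2035-06-29 to 2035-12-01: 1 + 31 + 31 + 30 + 31 + 30 + 1 = 155 days (rest of June, July, August, September, October, November, December).
155 ÷ 7 = 22 full weeks with remainder 1, so 22 more Fridays after the first → 23.

23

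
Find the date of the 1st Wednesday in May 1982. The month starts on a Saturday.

May 1982 begins on a Saturday, so the first Wednesday is May 5 (4 days later).

May 5, 1982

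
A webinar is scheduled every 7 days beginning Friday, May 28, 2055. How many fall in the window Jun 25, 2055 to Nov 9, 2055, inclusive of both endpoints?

Occurrences land 7·i days after May 28, 2055 for i = 0, 1, 2, …
Jun 25, 2055 is 28 days after the start; 28 ÷ 7 = 4 remainder 0. First occurrence in the window: #5 on Jun 25, 2055 (4×7 = 28 days in).
Nov 9, 2055 is 165 days after the start; 165 ÷ 7 = 23 remainder 4. Last occurrence in the window: #24 on Nov 5, 2055.
Occurrences #5 through #24: 20 in total.

20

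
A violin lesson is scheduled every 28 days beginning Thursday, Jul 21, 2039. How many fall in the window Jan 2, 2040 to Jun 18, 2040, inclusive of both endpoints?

6

Occurrences land 28·i days after Jul 21, 2039 for i = 0, 1, 2, …
Jan 2, 2040 is 165 days after the start; 165 ÷ 28 = 5 remainder 25; since the remainder is 25, round up to i = 6. First occurrence in the window: #7 on Jan 5, 2040 (6×28 = 168 days in).
Jun 18, 2040 is 333 days after the start; 333 ÷ 28 = 11 remainder 25. Last occurrence in the window: #12 on May 24, 2040.
Occurrences #7 through #12: 6 in total.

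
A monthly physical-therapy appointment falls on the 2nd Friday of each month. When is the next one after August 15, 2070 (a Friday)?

September 12, 2070

August 2070 starts on a Friday; its first Friday is the 1st, so the 2nd Friday is the 8th — August 8, 2070.
That is not after August 15, 2070, so look at September 2070.
September 2070 starts on a Monday; its first Friday is the 5th, so the 2nd Friday is the 12th — September 12, 2070.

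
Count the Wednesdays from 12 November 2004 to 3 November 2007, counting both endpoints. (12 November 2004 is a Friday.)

12 November 2004 is a Friday; the first Wednesday on or after it is 17 November 2004 (5 days later).
From 17 November 2004 to 3 November 2007: 44 + 365 + 365 + 307 = 1081 days (rest of 2004, 2005, 2006, to 3 November 2007 in 2007).
1081 ÷ 7 = 154 full weeks with remainder 3, so 154 more Wednesdays after the first → 155.

155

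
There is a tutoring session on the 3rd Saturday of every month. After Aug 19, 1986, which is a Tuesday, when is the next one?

Sep 20, 1986

Aug 1986 starts on a Friday; its first Saturday is the 2nd, so the 3rd Saturday is the 16th — Aug 16, 1986.
That is not after Aug 19, 1986, so look at Sep 1986.
Sep 1986 starts on a Monday; its first Saturday is the 6th, so the 3rd Saturday is the 20th — Sep 20, 1986.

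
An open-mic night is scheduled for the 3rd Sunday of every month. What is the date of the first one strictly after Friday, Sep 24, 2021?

Sep 2021 starts on a Wednesday; its first Sunday is the 5th, so the 3rd Sunday is the 19th — Sep 19, 2021.
That is not after Sep 24, 2021, so look at Oct 2021.
Oct 2021 starts on a Friday; its first Sunday is the 3rd, so the 3rd Sunday is the 17th — Oct 17, 2021.

Oct 17, 2021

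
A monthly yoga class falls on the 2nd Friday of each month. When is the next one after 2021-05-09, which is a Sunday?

2021-05-14

May 2021 starts on a Saturday; its first Friday is the 7th, so the 2nd Friday is the 14th — 2021-05-14.
2021-05-14 is after 2021-05-09, so that is the next one.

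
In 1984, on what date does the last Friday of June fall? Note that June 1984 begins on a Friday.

June 29, 1984

June 1984 begins on a Friday, so the first Friday is June 1.
June 1984 has 30 days. Adding weeks: 1, 8, 15, 22, 29 — the last one ≤ 30 is the 29th.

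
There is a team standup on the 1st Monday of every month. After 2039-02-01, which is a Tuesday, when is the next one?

February 2039 starts on a Tuesday, so its 1st Monday is 2039-02-07 (6 days in).
2039-02-07 is after 2039-02-01, so that is the next one.

2039-02-07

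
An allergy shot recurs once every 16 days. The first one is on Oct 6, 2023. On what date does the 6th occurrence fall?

The 6th occurrence is 5 intervals after the first: 5 × 16 = 80 days after Oct 6, 2023.
Oct has 31 days — 25 days to the end of Oct leaves 55.
Nov has 30 days (25 left).
25 days into Dec → Dec 25, 2023.

Dec 25, 2023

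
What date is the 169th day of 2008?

Jan has 31 days (169 − 31 = 138 remain).
Feb has 29 days (138 − 29 = 109 remain).
Mar has 31 days (109 − 31 = 78 remain).
Apr has 30 days (78 − 30 = 48 remain).
May has 31 days (48 − 31 = 17 remain).
17 into Jun → Jun 17.

Jun 17, 2008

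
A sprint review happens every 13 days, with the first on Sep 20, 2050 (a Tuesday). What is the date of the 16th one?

Apr 3, 2051

The 16th occurrence is 15 intervals after the first: 15 × 13 = 195 days after Sep 20, 2050.
Sep has 30 days — 10 days to the end of Sep leaves 185.
Oct has 31 days (154 left).
Nov has 30 days (124 left).
Dec has 31 days (93 left).
Jan has 31 days (62 left).
Feb has 28 days (34 left).
Mar has 31 days (3 left).
3 days into Apr → Apr 3, 2051.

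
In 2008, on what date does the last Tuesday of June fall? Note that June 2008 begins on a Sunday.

June 2008 begins on a Sunday, so the first Tuesday is June 3 (2 days later).
June 2008 has 30 days. Adding weeks: 3, 10, 17, 24 — the last one ≤ 30 is the 24th.

June 24, 2008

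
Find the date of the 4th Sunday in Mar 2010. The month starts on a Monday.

Mar 2010 begins on a Monday, so the first Sunday is Mar 7 (6 days later).
The 4th Sunday is 3 weeks later: 7 + 21 = 28.

Mar 28, 2010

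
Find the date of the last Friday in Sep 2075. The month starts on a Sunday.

Sep 27, 2075

Sep 2075 begins on a Sunday, so the first Friday is Sep 6 (5 days later).
Sep 2075 has 30 days. Adding weeks: 6, 13, 20, 27 — the last one ≤ 30 is the 27th.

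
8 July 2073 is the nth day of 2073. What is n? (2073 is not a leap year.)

Days in months before July: 31 + 28 + 31 + 30 + 31 + 30 = 181.
Plus 8 days into July → day 189.

189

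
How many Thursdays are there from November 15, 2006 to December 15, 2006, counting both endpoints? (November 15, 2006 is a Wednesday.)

November 15, 2006 is a Wednesday; the first Thursday on or after it is November 16, 2006 (1 day later).
From November 16, 2006 to December 15, 2006: 14 + 15 = 29 days (rest of November, December).
29 ÷ 7 = 4 full weeks with remainder 1, so 4 more Thursdays after the first → 5.

5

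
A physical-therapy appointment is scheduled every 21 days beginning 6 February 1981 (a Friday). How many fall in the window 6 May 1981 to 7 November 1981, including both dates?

Occurrences land 21·i days after 6 February 1981 for i = 0, 1, 2, …
6 May 1981 is 89 days after the start; 89 ÷ 21 = 4 remainder 5; since the remainder is 5, round up to i = 5. First occurrence in the window: #6 on 22 May 1981 (5×21 = 105 days in).
7 November 1981 is 274 days after the start; 274 ÷ 21 = 13 remainder 1. Last occurrence in the window: #14 on 6 November 1981.
Occurrences #6 through #14: 9 in total.

9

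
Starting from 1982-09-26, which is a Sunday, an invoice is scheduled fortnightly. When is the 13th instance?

1983-03-13

The 13th occurrence is 12 intervals after the first: 12 × 14 = 168 days after 1982-09-26.
September has 30 days — 4 days to the end of September leaves 164.
October has 31 days (133 left).
November has 30 days (103 left).
December has 31 days (72 left).
January has 31 days (41 left).
February has 28 days (13 left).
13 days into March → 1983-03-13.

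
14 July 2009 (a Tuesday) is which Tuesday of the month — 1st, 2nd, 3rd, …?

Day 14 falls in week ⌈14/7⌉ of the month.
Days 1–7 hold the 1st Tuesday, 8–14 the 2nd, 15–21 the 3rd, 22–28 the 4th, 29–31 the 5th.
14 is in the range for the 2nd.

2nd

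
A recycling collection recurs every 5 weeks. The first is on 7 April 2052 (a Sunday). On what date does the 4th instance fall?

21 July 2052

The 4th occurrence is 3 intervals after the first: 3 × 35 = 105 days after 7 April 2052.
April has 30 days — 23 days to the end of April leaves 82.
May has 31 days (51 left).
June has 30 days (21 left).
21 days into July → 21 July 2052.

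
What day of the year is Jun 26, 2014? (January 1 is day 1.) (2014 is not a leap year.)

Days in months before Jun: 31 + 28 + 31 + 30 + 31 = 151.
Plus 26 days into Jun → day 177.

177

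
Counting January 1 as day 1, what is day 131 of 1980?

10 May 1980

January has 31 days (131 − 31 = 100 remain).
February has 29 days (100 − 29 = 71 remain).
March has 31 days (71 − 31 = 40 remain).
April has 30 days (40 − 30 = 10 remain).
10 into May → May 10.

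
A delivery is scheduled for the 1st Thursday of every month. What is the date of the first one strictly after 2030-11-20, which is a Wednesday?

2030-12-05

November 2030 starts on a Friday, so its 1st Thursday is 2030-11-07 (6 days in).
That is not after 2030-11-20, so look at December 2030.
December 2030 starts on a Sunday, so its 1st Thursday is 2030-12-05 (4 days in).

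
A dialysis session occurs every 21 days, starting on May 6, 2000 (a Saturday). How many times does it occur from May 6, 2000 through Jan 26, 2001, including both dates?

Occurrences land 21·i days after May 6, 2000 for i = 0, 1, 2, …
The window opens on the start date, so the first occurrence inside is #1 on May 6, 2000.
Jan 26, 2001 is 265 days after the start; 265 ÷ 21 = 12 remainder 13. Last occurrence in the window: #13 on Jan 13, 2001.
Occurrences #1 through #13: 13 in total.

13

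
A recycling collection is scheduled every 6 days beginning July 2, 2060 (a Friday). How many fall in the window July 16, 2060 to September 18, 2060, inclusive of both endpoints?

11

Occurrences land 6·i days after July 2, 2060 for i = 0, 1, 2, …
July 16, 2060 is 14 days after the start; 14 ÷ 6 = 2 remainder 2; since the remainder is 2, round up to i = 3. First occurrence in the window: #4 on July 20, 2060 (3×6 = 18 days in).
September 18, 2060 is 78 days after the start; 78 ÷ 6 = 13 remainder 0. Last occurrence in the window: #14 on September 18, 2060.
Occurrences #4 through #14: 11 in total.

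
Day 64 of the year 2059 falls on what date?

January has 31 days (64 − 31 = 33 remain).
February has 28 days (33 − 28 = 5 remain).
5 into March → March 5.

2059-03-05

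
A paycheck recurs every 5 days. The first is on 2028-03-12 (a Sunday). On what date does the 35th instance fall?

The 35th occurrence is 34 intervals after the first: 34 × 5 = 170 days after 2028-03-12.
March has 31 days — 19 days to the end of March leaves 151.
April has 30 days (121 left).
May has 31 days (90 left).
June has 30 days (60 left).
July has 31 days (29 left).
29 days into August → 2028-08-29.

2028-08-29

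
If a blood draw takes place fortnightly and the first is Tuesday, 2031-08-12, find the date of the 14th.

The 14th occurrence is 13 intervals after the first: 13 × 14 = 182 days after 2031-08-12.
August has 31 days — 19 days to the end of August leaves 163.
September has 30 days (133 left).
October has 31 days (102 left).
November has 30 days (72 left).
December has 31 days (41 left).
January has 31 days (10 left).
10 days into February → 2032-02-10.

2032-02-10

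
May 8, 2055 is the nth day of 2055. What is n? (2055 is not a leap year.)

128

Days in months before May: 31 + 28 + 31 + 30 = 120.
Plus 8 days into May → day 128.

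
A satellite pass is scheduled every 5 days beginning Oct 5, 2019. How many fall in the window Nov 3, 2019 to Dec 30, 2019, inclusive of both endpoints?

12

Occurrences land 5·i days after Oct 5, 2019 for i = 0, 1, 2, …
Nov 3, 2019 is 29 days after the start; 29 ÷ 5 = 5 remainder 4; since the remainder is 4, round up to i = 6. First occurrence in the window: #7 on Nov 4, 2019 (6×5 = 30 days in).
Dec 30, 2019 is 86 days after the start; 86 ÷ 5 = 17 remainder 1. Last occurrence in the window: #18 on Dec 29, 2019.
Occurrences #7 through #18: 12 in total.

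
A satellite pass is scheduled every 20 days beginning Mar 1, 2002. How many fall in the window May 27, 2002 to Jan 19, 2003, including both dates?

Occurrences land 20·i days after Mar 1, 2002 for i = 0, 1, 2, …
May 27, 2002 is 87 days after the start; 87 ÷ 20 = 4 remainder 7; since the remainder is 7, round up to i = 5. First occurrence in the window: #6 on Jun 9, 2002 (5×20 = 100 days in).
Jan 19, 2003 is 324 days after the start; 324 ÷ 20 = 16 remainder 4. Last occurrence in the window: #17 on Jan 15, 2003.
Occurrences #6 through #17: 12 in total.

12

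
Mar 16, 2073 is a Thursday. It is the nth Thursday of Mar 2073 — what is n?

3rd

Day 16 falls in week ⌈16/7⌉ of the month.
Days 1–7 hold the 1st Thursday, 8–14 the 2nd, 15–21 the 3rd, 22–28 the 4th, 29–31 the 5th.
16 is in the range for the 3rd.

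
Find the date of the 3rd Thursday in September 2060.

September 16, 2060

The first Thursday of September 2060 is September 2.
The 3rd Thursday is 2 weeks later: 2 + 14 = 16.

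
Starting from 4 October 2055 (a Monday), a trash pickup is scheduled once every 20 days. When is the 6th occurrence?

The 6th occurrence is 5 intervals after the first: 5 × 20 = 100 days after 4 October 2055.
October has 31 days — 27 days to the end of October leaves 73.
November has 30 days (43 left).
December has 31 days (12 left).
12 days into January → 12 January 2056.

12 January 2056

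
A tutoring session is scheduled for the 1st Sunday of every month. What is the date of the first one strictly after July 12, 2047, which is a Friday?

July 2047 starts on a Monday, so its 1st Sunday is July 7, 2047 (6 days in).
That is not after July 12, 2047, so look at August 2047.
August 2047 starts on a Thursday, so its 1st Sunday is August 4, 2047 (3 days in).

August 4, 2047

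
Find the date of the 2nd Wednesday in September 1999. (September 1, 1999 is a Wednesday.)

September 1999 begins on a Wednesday, so the first Wednesday is September 1.
The 2nd Wednesday is 1 weeks later: 1 + 7 = 8.

1999-09-08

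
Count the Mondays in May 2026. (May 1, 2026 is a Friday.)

May 1, 2026 is a Friday; the first Monday on or after it is May 4, 2026 (3 days later).
From May 4, 2026 to May 31, 2026 is 31 − 4 = 27 days.
27 ÷ 7 = 3 full weeks with remainder 6, so 3 more Mondays after the first → 4.

4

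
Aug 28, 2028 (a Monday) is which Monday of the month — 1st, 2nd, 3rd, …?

Day 28 falls in week ⌈28/7⌉ of the month.
Days 1–7 hold the 1st Monday, 8–14 the 2nd, 15–21 the 3rd, 22–28 the 4th, 29–31 the 5th.
28 is in the range for the 4th.

4th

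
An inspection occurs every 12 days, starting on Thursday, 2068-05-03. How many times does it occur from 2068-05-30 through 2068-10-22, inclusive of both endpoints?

Occurrences land 12·i days after 2068-05-03 for i = 0, 1, 2, …
2068-05-30 is 27 days after the start; 27 ÷ 12 = 2 remainder 3; since the remainder is 3, round up to i = 3. First occurrence in the window: #4 on 2068-06-08 (3×12 = 36 days in).
2068-10-22 is 172 days after the start; 172 ÷ 12 = 14 remainder 4. Last occurrence in the window: #15 on 2068-10-18.
Occurrences #4 through #15: 12 in total.

12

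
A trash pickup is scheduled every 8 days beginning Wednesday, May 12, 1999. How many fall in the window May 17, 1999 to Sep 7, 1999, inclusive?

Occurrences land 8·i days after May 12, 1999 for i = 0, 1, 2, …
May 17, 1999 is 5 days after the start; 5 ÷ 8 = 0 remainder 5; since the remainder is 5, round up to i = 1. First occurrence in the window: #2 on May 20, 1999 (1×8 = 8 days in).
Sep 7, 1999 is 118 days after the start; 118 ÷ 8 = 14 remainder 6. Last occurrence in the window: #15 on Sep 1, 1999.
Occurrences #2 through #15: 14 in total.

14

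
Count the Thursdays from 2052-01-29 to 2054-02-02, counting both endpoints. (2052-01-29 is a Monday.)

2052-01-29 is a Monday; the first Thursday on or after it is 2052-02-01 (3 days later).
From 2052-02-01 to 2054-02-02: 334 + 365 + 33 = 732 days (rest of 2052, 2053, to 2054-02-02 in 2054).
732 ÷ 7 = 104 full weeks with remainder 4, so 104 more Thursdays after the first → 105.

105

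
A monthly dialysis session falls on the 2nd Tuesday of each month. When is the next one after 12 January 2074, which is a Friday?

13 February 2074

January 2074 starts on a Monday; its first Tuesday is the 2nd, so the 2nd Tuesday is the 9th — 9 January 2074.
That is not after 12 January 2074, so look at February 2074.
February 2074 starts on a Thursday; its first Tuesday is the 6th, so the 2nd Tuesday is the 13th — 13 February 2074.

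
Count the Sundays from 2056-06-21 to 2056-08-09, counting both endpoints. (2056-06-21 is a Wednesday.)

2056-06-21 is a Wednesday; the first Sunday on or after it is 2056-06-25 (4 days later).
From 2056-06-25 to 2056-08-09: 5 + 31 + 9 = 45 days (rest of June, July, August).
45 ÷ 7 = 6 full weeks with remainder 3, so 6 more Sundays after the first → 7.

7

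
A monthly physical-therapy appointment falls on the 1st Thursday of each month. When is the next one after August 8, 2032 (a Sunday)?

September 2, 2032

August 2032 starts on a Sunday, so its 1st Thursday is August 5, 2032 (4 days in).
That is not after August 8, 2032, so look at September 2032.
September 2032 starts on a Wednesday, so its 1st Thursday is September 2, 2032 (1 day in).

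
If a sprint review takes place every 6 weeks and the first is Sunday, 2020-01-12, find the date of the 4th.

The 4th occurrence is 3 intervals after the first: 3 × 42 = 126 days after 2020-01-12.
January has 31 days — 19 days to the end of January leaves 107.
February has 29 days (78 left).
March has 31 days (47 left).
April has 30 days (17 left).
17 days into May → 2020-05-17.

2020-05-17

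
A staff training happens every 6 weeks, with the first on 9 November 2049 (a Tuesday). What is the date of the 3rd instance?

The 3rd occurrence is 2 intervals after the first: 2 × 42 = 84 days after 9 November 2049.
November has 30 days — 21 days to the end of November leaves 63.
December has 31 days (32 left).
January has 31 days (1 left).
1 day into February → 1 February 2050.

1 February 2050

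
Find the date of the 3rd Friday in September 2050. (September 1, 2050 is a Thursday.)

September 16, 2050

September 2050 begins on a Thursday, so the first Friday is September 2 (1 day later).
The 3rd Friday is 2 weeks later: 2 + 14 = 16.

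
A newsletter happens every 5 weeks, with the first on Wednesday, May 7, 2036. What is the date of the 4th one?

Aug 20, 2036

The 4th occurrence is 3 intervals after the first: 3 × 35 = 105 days after May 7, 2036.
May has 31 days — 24 days to the end of May leaves 81.
Jun has 30 days (51 left).
Jul has 31 days (20 left).
20 days into Aug → Aug 20, 2036.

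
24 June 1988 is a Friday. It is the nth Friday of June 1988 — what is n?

4th

Day 24 falls in week ⌈24/7⌉ of the month.
Days 1–7 hold the 1st Friday, 8–14 the 2nd, 15–21 the 3rd, 22–28 the 4th, 29–31 the 5th.
24 is in the range for the 4th.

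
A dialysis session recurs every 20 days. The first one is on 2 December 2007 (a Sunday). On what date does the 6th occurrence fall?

11 March 2008

The 6th occurrence is 5 intervals after the first: 5 × 20 = 100 days after 2 December 2007.
December has 31 days — 29 days to the end of December leaves 71.
January has 31 days (40 left).
February has 29 days (11 left).
11 days into March → 11 March 2008.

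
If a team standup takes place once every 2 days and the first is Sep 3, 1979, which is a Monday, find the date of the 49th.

Dec 8, 1979

The 49th occurrence is 48 intervals after the first: 48 × 2 = 96 days after Sep 3, 1979.
Sep has 30 days — 27 days to the end of Sep leaves 69.
Oct has 31 days (38 left).
Nov has 30 days (8 left).
8 days into Dec → Dec 8, 1979.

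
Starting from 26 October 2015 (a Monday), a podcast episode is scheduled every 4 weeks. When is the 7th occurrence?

11 April 2016

The 7th occurrence is 6 intervals after the first: 6 × 28 = 168 days after 26 October 2015.
October has 31 days — 5 days to the end of October leaves 163.
November has 30 days (133 left).
December has 31 days (102 left).
January has 31 days (71 left).
February has 29 days (42 left).
March has 31 days (11 left).
11 days into April → 11 April 2016.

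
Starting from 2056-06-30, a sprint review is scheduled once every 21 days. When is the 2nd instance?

2056-07-21

The 2nd occurrence is 1 interval after the first: 1 × 21 = 21 days after 2056-06-30.
June has 30 days — 0 days to the end of June leaves 21.
21 days into July → 2056-07-21.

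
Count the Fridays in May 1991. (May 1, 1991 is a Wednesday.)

5

May 1, 1991 is a Wednesday; the first Friday on or after it is May 3, 1991 (2 days later).
From May 3, 1991 to May 31, 1991 is 31 − 3 = 28 days.
28 ÷ 7 = 4 full weeks with remainder 0, so 4 more Fridays after the first → 5.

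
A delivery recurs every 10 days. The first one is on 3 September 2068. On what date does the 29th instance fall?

10 June 2069

The 29th occurrence is 28 intervals after the first: 28 × 10 = 280 days after 3 September 2068.
September has 30 days — 27 days to the end of September leaves 253.
October has 31 days (222 left).
November has 30 days (192 left).
December has 31 days (161 left).
January has 31 days (130 left).
February has 28 days (102 left).
March has 31 days (71 left).
April has 30 days (41 left).
May has 31 days (10 left).
10 days into June → 10 June 2069.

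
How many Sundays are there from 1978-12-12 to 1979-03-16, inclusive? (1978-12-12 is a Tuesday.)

1978-12-12 is a Tuesday; the first Sunday on or after it is 1978-12-17 (5 days later).
From 1978-12-17 to 1979-03-16: 14 + 31 + 28 + 16 = 89 days (rest of December, January, February, March).
89 ÷ 7 = 12 full weeks with remainder 5, so 12 more Sundays after the first → 13.

13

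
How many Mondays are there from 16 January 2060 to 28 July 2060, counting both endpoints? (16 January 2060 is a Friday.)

28

16 January 2060 is a Friday; the first Monday on or after it is 19 January 2060 (3 days later).
From 19 January 2060 to 28 July 2060: 12 + 29 + 31 + 30 + 31 + 30 + 28 = 191 days (rest of January, February, March, April, May, June, July).
191 ÷ 7 = 27 full weeks with remainder 2, so 27 more Mondays after the first → 28.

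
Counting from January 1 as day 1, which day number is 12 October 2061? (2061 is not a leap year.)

285

Days in months before October: 31 + 28 + 31 + 30 + 31 + 30 + 31 + 31 + 30 = 273.
Plus 12 days into October → day 285.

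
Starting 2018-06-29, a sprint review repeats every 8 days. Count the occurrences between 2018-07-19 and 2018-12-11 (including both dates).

18

Occurrences land 8·i days after 2018-06-29 for i = 0, 1, 2, …
2018-07-19 is 20 days after the start; 20 ÷ 8 = 2 remainder 4; since the remainder is 4, round up to i = 3. First occurrence in the window: #4 on 2018-07-23 (3×8 = 24 days in).
2018-12-11 is 165 days after the start; 165 ÷ 8 = 20 remainder 5. Last occurrence in the window: #21 on 2018-12-06.
Occurrences #4 through #21: 18 in total.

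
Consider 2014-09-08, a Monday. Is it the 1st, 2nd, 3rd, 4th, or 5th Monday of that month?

Day 8 falls in week ⌈8/7⌉ of the month.
Days 1–7 hold the 1st Monday, 8–14 the 2nd, 15–21 the 3rd, 22–28 the 4th, 29–31 the 5th.
8 is in the range for the 2nd.

2nd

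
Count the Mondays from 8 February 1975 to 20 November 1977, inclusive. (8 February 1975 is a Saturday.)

8 February 1975 is a Saturday; the first Monday on or after it is 10 February 1975 (2 days later).
From 10 February 1975 to 20 November 1977: 324 + 366 + 324 = 1014 days (rest of 1975, 1976, to 20 November 1977 in 1977).
1014 ÷ 7 = 144 full weeks with remainder 6, so 144 more Mondays after the first → 145.

145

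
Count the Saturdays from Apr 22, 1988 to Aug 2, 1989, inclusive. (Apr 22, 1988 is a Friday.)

Apr 22, 1988 is a Friday; the first Saturday on or after it is Apr 23, 1988 (1 day later).
From Apr 23, 1988 to Aug 2, 1989: 252 + 214 = 466 days (rest of 1988, to Aug 2, 1989 in 1989).
466 ÷ 7 = 66 full weeks with remainder 4, so 66 more Saturdays after the first → 67.

67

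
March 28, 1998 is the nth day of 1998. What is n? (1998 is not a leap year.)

Days in months before March: 31 + 28 = 59.
Plus 28 days into March → day 87.

87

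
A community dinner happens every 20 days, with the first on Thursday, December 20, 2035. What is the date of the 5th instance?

March 9, 2036

The 5th occurrence is 4 intervals after the first: 4 × 20 = 80 days after December 20, 2035.
December has 31 days — 11 days to the end of December leaves 69.
January has 31 days (38 left).
February has 29 days (9 left).
9 days into March → March 9, 2036.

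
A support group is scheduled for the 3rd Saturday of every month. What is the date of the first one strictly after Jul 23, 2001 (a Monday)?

Aug 18, 2001

Jul 2001 starts on a Sunday; its first Saturday is the 7th, so the 3rd Saturday is the 21st — Jul 21, 2001.
That is not after Jul 23, 2001, so look at Aug 2001.
Aug 2001 starts on a Wednesday; its first Saturday is the 4th, so the 3rd Saturday is the 18th — Aug 18, 2001.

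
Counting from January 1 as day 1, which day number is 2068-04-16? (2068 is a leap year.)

Days in months before April: 31 + 29 + 31 = 91.
Plus 16 days into April → day 107.

107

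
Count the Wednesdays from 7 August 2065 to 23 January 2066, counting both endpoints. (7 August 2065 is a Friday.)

7 August 2065 is a Friday; the first Wednesday on or after it is 12 August 2065 (5 days later).
From 12 August 2065 to 23 January 2066: 19 + 30 + 31 + 30 + 31 + 23 = 164 days (rest of August, September, October, November, December, January).
164 ÷ 7 = 23 full weeks with remainder 3, so 23 more Wednesdays after the first → 24.

24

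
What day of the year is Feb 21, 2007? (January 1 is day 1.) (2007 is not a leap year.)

Days in months before Feb: 31 = 31.
Plus 21 days into Feb → day 52.

52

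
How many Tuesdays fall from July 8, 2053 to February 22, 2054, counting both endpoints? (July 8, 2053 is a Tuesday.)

July 8, 2053 is a Tuesday; the first Tuesday on or after it is July 8, 2053.
From July 8, 2053 to February 22, 2054: 23 + 31 + 30 + 31 + 30 + 31 + 31 + 22 = 229 days (rest of July, August, September, October, November, December, January, February).
229 ÷ 7 = 32 full weeks with remainder 5, so 32 more Tuesdays after the first → 33.

33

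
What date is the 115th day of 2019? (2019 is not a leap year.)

April 25, 2019

January has 31 days (115 − 31 = 84 remain).
February has 28 days (84 − 28 = 56 remain).
March has 31 days (56 − 31 = 25 remain).
25 into April → April 25.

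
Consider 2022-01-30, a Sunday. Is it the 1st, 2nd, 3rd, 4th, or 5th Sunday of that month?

5th

Day 30 falls in week ⌈30/7⌉ of the month.
Days 1–7 hold the 1st Sunday, 8–14 the 2nd, 15–21 the 3rd, 22–28 the 4th, 29–31 the 5th.
30 is in the range for the 5th.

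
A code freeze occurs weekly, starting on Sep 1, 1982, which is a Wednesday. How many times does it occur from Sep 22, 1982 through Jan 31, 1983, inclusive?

Occurrences land 7·i days after Sep 1, 1982 for i = 0, 1, 2, …
Sep 22, 1982 is 21 days after the start; 21 ÷ 7 = 3 remainder 0. First occurrence in the window: #4 on Sep 22, 1982 (3×7 = 21 days in).
Jan 31, 1983 is 152 days after the start; 152 ÷ 7 = 21 remainder 5. Last occurrence in the window: #22 on Jan 26, 1983.
Occurrences #4 through #22: 19 in total.

19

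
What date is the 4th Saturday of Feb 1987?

Feb 1987 begins on a Sunday, so the first Saturday is Feb 7 (6 days later).
The 4th Saturday is 3 weeks later: 7 + 21 = 28.

Feb 28, 1987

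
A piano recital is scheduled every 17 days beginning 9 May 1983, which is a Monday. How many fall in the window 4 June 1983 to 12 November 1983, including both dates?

Occurrences land 17·i days after 9 May 1983 for i = 0, 1, 2, …
4 June 1983 is 26 days after the start; 26 ÷ 17 = 1 remainder 9; since the remainder is 9, round up to i = 2. First occurrence in the window: #3 on 12 June 1983 (2×17 = 34 days in).
12 November 1983 is 187 days after the start; 187 ÷ 17 = 11 remainder 0. Last occurrence in the window: #12 on 12 November 1983.
Occurrences #3 through #12: 10 in total.

10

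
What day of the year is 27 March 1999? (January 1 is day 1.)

86

Days in months before March: 31 + 28 = 59.
Plus 27 days into March → day 86.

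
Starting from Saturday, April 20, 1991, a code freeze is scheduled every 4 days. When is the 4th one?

May 2, 1991

The 4th occurrence is 3 intervals after the first: 3 × 4 = 12 days after April 20, 1991.
April has 30 days — 10 days to the end of April leaves 2.
2 days into May → May 2, 1991.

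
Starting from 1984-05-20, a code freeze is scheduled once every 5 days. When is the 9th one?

The 9th occurrence is 8 intervals after the first: 8 × 5 = 40 days after 1984-05-20.
May has 31 days — 11 days to the end of May leaves 29.
29 days into June → 1984-06-29.

1984-06-29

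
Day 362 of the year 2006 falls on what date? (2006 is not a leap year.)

2006-12-28

January has 31 days (362 − 31 = 331 remain).
February has 28 days (331 − 28 = 303 remain).
March has 31 days (303 − 31 = 272 remain).
April has 30 days (272 − 30 = 242 remain).
May has 31 days (242 − 31 = 211 remain).
June has 30 days (211 − 30 = 181 remain).
July has 31 days (181 − 31 = 150 remain).
August has 31 days (150 − 31 = 119 remain).
September has 30 days (119 − 30 = 89 remain).
October has 31 days (89 − 31 = 58 remain).
November has 30 days (58 − 30 = 28 remain).
28 into December → December 28.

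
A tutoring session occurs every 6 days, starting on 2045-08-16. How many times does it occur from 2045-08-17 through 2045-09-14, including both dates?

4

Occurrences land 6·i days after 2045-08-16 for i = 0, 1, 2, …
2045-08-17 is 1 day after the start; 1 ÷ 6 = 0 remainder 1; since the remainder is 1, round up to i = 1. First occurrence in the window: #2 on 2045-08-22 (1×6 = 6 days in).
2045-09-14 is 29 days after the start; 29 ÷ 6 = 4 remainder 5. Last occurrence in the window: #5 on 2045-09-09.
Occurrences #2 through #5: 4 in total.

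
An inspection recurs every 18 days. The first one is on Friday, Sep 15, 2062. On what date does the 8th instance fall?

Jan 19, 2063

The 8th occurrence is 7 intervals after the first: 7 × 18 = 126 days after Sep 15, 2062.
Sep has 30 days — 15 days to the end of Sep leaves 111.
Oct has 31 days (80 left).
Nov has 30 days (50 left).
Dec has 31 days (19 left).
19 days into Jan → Jan 19, 2063.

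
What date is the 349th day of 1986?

January has 31 days (349 − 31 = 318 remain).
February has 28 days (318 − 28 = 290 remain).
March has 31 days (290 − 31 = 259 remain).
April has 30 days (259 − 30 = 229 remain).
May has 31 days (229 − 31 = 198 remain).
June has 30 days (198 − 30 = 168 remain).
July has 31 days (168 − 31 = 137 remain).
August has 31 days (137 − 31 = 106 remain).
September has 30 days (106 − 30 = 76 remain).
October has 31 days (76 − 31 = 45 remain).
November has 30 days (45 − 30 = 15 remain).
15 into December → December 15.

December 15, 1986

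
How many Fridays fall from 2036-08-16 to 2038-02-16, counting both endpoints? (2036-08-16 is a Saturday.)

78

2036-08-16 is a Saturday; the first Friday on or after it is 2036-08-22 (6 days later).
From 2036-08-22 to 2038-02-16: 131 + 365 + 47 = 543 days (rest of 2036, 2037, to 2038-02-16 in 2038).
543 ÷ 7 = 77 full weeks with remainder 4, so 77 more Fridays after the first → 78.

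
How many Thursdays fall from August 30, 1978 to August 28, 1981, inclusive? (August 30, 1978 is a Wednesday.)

August 30, 1978 is a Wednesday; the first Thursday on or after it is August 31, 1978 (1 day later).
From August 31, 1978 to August 28, 1981: 122 + 365 + 366 + 240 = 1093 days (rest of 1978, 1979, 1980, to August 28, 1981 in 1981).
1093 ÷ 7 = 156 full weeks with remainder 1, so 156 more Thursdays after the first → 157.

157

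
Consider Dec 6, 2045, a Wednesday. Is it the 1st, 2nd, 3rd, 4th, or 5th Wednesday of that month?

1st

Day 6 falls in week ⌈6/7⌉ of the month.
Days 1–7 hold the 1st Wednesday, 8–14 the 2nd, 15–21 the 3rd, 22–28 the 4th, 29–31 the 5th.
6 is in the range for the 1st.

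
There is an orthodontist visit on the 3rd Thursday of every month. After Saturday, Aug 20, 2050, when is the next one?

Aug 2050 starts on a Monday; its first Thursday is the 4th, so the 3rd Thursday is the 18th — Aug 18, 2050.
That is not after Aug 20, 2050, so look at Sep 2050.
Sep 2050 starts on a Thursday; its first Thursday is the 1st, so the 3rd Thursday is the 15th — Sep 15, 2050.

Sep 15, 2050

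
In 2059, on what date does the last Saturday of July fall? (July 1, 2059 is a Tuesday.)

July 26, 2059

July 2059 begins on a Tuesday, so the first Saturday is July 5 (4 days later).
July 2059 has 31 days. Adding weeks: 5, 12, 19, 26 — the last one ≤ 31 is the 26th.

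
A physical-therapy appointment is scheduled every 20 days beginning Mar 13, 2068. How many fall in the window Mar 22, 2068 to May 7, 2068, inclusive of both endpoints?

2

Occurrences land 20·i days after Mar 13, 2068 for i = 0, 1, 2, …
Mar 22, 2068 is 9 days after the start; 9 ÷ 20 = 0 remainder 9; since the remainder is 9, round up to i = 1. First occurrence in the window: #2 on Apr 2, 2068 (1×20 = 20 days in).
May 7, 2068 is 55 days after the start; 55 ÷ 20 = 2 remainder 15. Last occurrence in the window: #3 on Apr 22, 2068.
Occurrences #2 through #3: 2 in total.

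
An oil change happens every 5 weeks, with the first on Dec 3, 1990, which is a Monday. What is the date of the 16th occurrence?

The 16th occurrence is 15 intervals after the first: 15 × 35 = 525 days after Dec 3, 1990.
Dec has 31 days — 28 days to the end of Dec leaves 497.
1991 has 365 days (132 left).
Jan has 31 days (101 left).
Feb has 29 days (72 left).
Mar has 31 days (41 left).
Apr has 30 days (11 left).
11 days into May → May 11, 1992.

May 11, 1992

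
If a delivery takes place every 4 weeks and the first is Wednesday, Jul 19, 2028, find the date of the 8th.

Jan 31, 2029

The 8th occurrence is 7 intervals after the first: 7 × 28 = 196 days after Jul 19, 2028.
Jul has 31 days — 12 days to the end of Jul leaves 184.
Aug has 31 days (153 left).
Sep has 30 days (123 left).
Oct has 31 days (92 left).
Nov has 30 days (62 left).
Dec has 31 days (31 left).
31 days into Jan → Jan 31, 2029.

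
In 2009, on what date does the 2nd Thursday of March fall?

March 2009 begins on a Sunday, so the first Thursday is March 5 (4 days later).
The 2nd Thursday is 1 weeks later: 5 + 7 = 12.

March 12, 2009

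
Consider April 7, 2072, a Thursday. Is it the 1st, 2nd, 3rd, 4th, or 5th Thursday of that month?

Day 7 falls in week ⌈7/7⌉ of the month.
Days 1–7 hold the 1st Thursday, 8–14 the 2nd, 15–21 the 3rd, 22–28 the 4th, 29–31 the 5th.
7 is in the range for the 1st.

1st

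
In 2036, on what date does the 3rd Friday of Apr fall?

Apr 2036 begins on a Tuesday, so the first Friday is Apr 4 (3 days later).
The 3rd Friday is 2 weeks later: 4 + 14 = 18.

Apr 18, 2036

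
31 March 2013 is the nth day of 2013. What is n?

90

Days in months before March: 31 + 28 = 59.
Plus 31 days into March → day 90.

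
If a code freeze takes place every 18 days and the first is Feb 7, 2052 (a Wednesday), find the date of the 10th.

The 10th occurrence is 9 intervals after the first: 9 × 18 = 162 days after Feb 7, 2052.
Feb has 29 days — 22 days to the end of Feb leaves 140.
Mar has 31 days (109 left).
Apr has 30 days (79 left).
May has 31 days (48 left).
Jun has 30 days (18 left).
18 days into Jul → Jul 18, 2052.

Jul 18, 2052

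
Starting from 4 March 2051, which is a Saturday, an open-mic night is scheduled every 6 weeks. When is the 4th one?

8 July 2051

The 4th occurrence is 3 intervals after the first: 3 × 42 = 126 days after 4 March 2051.
March has 31 days — 27 days to the end of March leaves 99.
April has 30 days (69 left).
May has 31 days (38 left).
June has 30 days (8 left).
8 days into July → 8 July 2051.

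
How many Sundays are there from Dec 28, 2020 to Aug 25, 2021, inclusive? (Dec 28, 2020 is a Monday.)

Dec 28, 2020 is a Monday; the first Sunday on or after it is Jan 3, 2021 (6 days later).
From Jan 3, 2021 to Aug 25, 2021: 28 + 28 + 31 + 30 + 31 + 30 + 31 + 25 = 234 days (rest of Jan, Feb, Mar, Apr, May, Jun, Jul, Aug).
234 ÷ 7 = 33 full weeks with remainder 3, so 33 more Sundays after the first → 34.

34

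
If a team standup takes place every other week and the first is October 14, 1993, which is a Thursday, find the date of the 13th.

March 31, 1994

The 13th occurrence is 12 intervals after the first: 12 × 14 = 168 days after October 14, 1993.
October has 31 days — 17 days to the end of October leaves 151.
November has 30 days (121 left).
December has 31 days (90 left).
January has 31 days (59 left).
February has 28 days (31 left).
31 days into March → March 31, 1994.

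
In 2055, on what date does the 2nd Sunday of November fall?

2055-11-14

The first Sunday of November 2055 is November 7.
The 2nd Sunday is 1 weeks later: 7 + 7 = 14.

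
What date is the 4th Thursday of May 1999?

1999-05-27

The first Thursday of May 1999 is May 6.
The 4th Thursday is 3 weeks later: 6 + 21 = 27.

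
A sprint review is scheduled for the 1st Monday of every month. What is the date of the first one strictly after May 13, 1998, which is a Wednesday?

May 1998 starts on a Friday, so its 1st Monday is May 4, 1998 (3 days in).
That is not after May 13, 1998, so look at Jun 1998.
Jun 1998 starts on a Monday, so its 1st Monday is Jun 1, 1998.

Jun 1, 1998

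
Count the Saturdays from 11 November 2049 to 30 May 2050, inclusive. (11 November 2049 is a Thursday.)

11 November 2049 is a Thursday; the first Saturday on or after it is 13 November 2049 (2 days later).
From 13 November 2049 to 30 May 2050: 17 + 31 + 31 + 28 + 31 + 30 + 30 = 198 days (rest of November, December, January, February, March, April, May).
198 ÷ 7 = 28 full weeks with remainder 2, so 28 more Saturdays after the first → 29.

29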